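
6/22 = 3/11 = 0.27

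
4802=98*49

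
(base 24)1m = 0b101110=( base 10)46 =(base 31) 1f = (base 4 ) 232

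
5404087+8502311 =13906398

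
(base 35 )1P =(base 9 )66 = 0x3c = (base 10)60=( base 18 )36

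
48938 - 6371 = 42567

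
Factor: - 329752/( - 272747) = 376/311 = 2^3*47^1*311^(-1 )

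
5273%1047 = 38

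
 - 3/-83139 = 1/27713= 0.00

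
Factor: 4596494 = 2^1*7^2*17^1 * 31^1*89^1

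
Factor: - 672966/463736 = -981/676=- 2^( - 2)*3^2*13^(- 2)*109^1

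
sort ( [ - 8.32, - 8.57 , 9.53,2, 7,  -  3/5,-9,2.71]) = [ -9,  -  8.57 ,-8.32, - 3/5,2, 2.71,7,9.53]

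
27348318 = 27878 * 981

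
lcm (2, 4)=4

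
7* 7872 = 55104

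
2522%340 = 142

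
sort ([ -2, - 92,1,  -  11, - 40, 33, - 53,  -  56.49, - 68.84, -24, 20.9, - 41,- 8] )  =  [ - 92, - 68.84, - 56.49,- 53,-41,-40, - 24, - 11, - 8, - 2,1, 20.9,  33]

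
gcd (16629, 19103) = 1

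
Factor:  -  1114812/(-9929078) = 2^1*3^2 * 29^(-1 )*173^1*179^1*193^( - 1 )*887^ (-1) = 557406/4964539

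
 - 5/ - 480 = 1/96 = 0.01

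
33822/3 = 11274=11274.00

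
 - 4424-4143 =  - 8567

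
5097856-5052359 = 45497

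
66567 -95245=-28678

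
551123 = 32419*17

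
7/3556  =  1/508 = 0.00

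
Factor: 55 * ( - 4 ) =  - 2^2*5^1*11^1 = -  220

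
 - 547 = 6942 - 7489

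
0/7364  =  0 = 0.00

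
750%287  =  176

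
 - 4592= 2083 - 6675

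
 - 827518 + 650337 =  - 177181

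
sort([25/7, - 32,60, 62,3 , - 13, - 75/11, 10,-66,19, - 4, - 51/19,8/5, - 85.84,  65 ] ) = [ - 85.84, - 66 , - 32 ,  -  13,-75/11 , - 4, - 51/19  ,  8/5,3,  25/7,10,19, 60, 62,65]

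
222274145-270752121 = - 48477976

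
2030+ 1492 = 3522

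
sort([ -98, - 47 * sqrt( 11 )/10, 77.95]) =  [ - 98, - 47*sqrt( 11) /10,77.95 ]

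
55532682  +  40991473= 96524155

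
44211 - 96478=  - 52267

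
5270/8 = 658 + 3/4=658.75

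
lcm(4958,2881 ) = 213194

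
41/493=41/493 = 0.08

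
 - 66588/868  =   - 77 + 2/7   =  - 76.71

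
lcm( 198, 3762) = 3762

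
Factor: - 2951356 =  - 2^2*193^1 * 3823^1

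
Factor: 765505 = 5^1 * 13^1*11777^1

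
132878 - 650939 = -518061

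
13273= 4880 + 8393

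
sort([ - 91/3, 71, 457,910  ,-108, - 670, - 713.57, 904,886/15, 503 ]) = [-713.57 , - 670,-108, - 91/3, 886/15, 71,457,503,904,910 ] 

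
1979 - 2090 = - 111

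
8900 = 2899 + 6001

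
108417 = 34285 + 74132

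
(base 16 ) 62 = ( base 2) 1100010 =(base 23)46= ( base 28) 3E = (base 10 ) 98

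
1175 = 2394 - 1219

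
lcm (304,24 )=912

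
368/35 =368/35=10.51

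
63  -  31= 32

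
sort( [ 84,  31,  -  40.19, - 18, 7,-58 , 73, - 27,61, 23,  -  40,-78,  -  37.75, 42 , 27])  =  [ - 78, - 58, - 40.19,  -  40,  -  37.75,  -  27, - 18,  7,23,27, 31,42,61, 73, 84]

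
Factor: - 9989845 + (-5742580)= -15732425 = - 5^2*113^1*5569^1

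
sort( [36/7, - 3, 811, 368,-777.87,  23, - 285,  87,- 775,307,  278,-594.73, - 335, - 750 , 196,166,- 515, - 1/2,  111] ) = [-777.87,-775, - 750, - 594.73 , - 515, - 335, - 285, - 3,- 1/2,36/7, 23,87,111, 166,  196,278,307,368,  811]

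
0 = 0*480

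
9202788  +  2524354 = 11727142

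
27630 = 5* 5526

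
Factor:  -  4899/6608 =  - 2^( - 4)*3^1*7^( - 1)*23^1*59^( - 1)*71^1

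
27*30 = 810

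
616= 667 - 51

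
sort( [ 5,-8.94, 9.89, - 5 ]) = [ - 8.94, - 5, 5,9.89]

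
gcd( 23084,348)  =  116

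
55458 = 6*9243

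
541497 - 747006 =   -  205509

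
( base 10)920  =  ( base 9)1232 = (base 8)1630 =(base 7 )2453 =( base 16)398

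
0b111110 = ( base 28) 26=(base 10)62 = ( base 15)42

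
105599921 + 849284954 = 954884875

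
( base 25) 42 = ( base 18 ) 5C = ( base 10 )102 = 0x66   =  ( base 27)3L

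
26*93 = 2418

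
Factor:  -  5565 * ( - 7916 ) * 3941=2^2 * 3^1* 5^1* 7^2*53^1 *563^1*1979^1 = 173611060140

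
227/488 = 227/488= 0.47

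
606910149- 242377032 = 364533117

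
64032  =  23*2784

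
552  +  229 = 781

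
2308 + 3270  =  5578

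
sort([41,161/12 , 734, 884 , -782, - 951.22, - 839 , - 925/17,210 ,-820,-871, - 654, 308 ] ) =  [- 951.22 ,-871,-839, - 820, -782,-654,-925/17,  161/12 , 41,210,308 , 734,884 ] 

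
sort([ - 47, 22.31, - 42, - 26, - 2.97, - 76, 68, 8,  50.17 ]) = [ - 76 ,-47, - 42, - 26, - 2.97, 8,22.31,  50.17,  68 ]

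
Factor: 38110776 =2^3*3^1 *11^1*241^1 * 599^1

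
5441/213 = 5441/213 = 25.54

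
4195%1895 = 405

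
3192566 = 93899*34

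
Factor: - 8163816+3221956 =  - 4941860 = - 2^2  *5^1*7^1*11^1*3209^1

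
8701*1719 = 14957019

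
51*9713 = 495363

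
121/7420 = 121/7420  =  0.02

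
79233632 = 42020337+37213295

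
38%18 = 2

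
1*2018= 2018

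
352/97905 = 352/97905 = 0.00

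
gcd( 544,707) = 1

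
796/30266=398/15133 =0.03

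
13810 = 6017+7793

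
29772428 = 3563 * 8356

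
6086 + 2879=8965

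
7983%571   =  560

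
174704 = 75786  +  98918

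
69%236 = 69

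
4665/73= 63 + 66/73 = 63.90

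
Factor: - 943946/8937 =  - 2^1*3^( - 3 ) * 101^1*331^( - 1 )*4673^1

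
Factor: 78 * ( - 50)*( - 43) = 167700 = 2^2 * 3^1*  5^2 * 13^1 * 43^1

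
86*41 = 3526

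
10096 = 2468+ 7628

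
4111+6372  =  10483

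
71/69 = 71/69 = 1.03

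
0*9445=0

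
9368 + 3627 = 12995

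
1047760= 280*3742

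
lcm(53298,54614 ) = 4423734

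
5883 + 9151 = 15034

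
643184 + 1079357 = 1722541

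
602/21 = 28 + 2/3 = 28.67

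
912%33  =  21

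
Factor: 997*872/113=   2^3* 109^1*113^(-1)*997^1 = 869384/113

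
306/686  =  153/343 = 0.45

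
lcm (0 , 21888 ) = 0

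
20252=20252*1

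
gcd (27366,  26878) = 2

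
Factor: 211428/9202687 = 2^2*3^2*7^1*13^(  -  1) * 149^( - 1 )*839^1*4751^( - 1)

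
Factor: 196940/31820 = 37^( - 1 )*229^1 = 229/37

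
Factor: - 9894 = - 2^1*3^1 * 17^1*97^1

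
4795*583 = 2795485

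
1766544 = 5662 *312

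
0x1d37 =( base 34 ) 6fx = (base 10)7479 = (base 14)2A23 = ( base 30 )899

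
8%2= 0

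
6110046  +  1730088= 7840134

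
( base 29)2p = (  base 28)2R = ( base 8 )123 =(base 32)2J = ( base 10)83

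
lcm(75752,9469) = 75752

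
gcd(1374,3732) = 6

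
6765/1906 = 3 + 1047/1906 = 3.55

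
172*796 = 136912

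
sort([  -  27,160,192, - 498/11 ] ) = [-498/11, - 27, 160,192 ] 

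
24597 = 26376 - 1779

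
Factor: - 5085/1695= - 3^1  =  - 3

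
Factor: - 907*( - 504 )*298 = 136224144 = 2^4* 3^2*7^1*149^1*907^1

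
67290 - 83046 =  - 15756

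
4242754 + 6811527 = 11054281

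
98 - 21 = 77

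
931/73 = 12+55/73 =12.75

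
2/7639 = 2/7639 = 0.00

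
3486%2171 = 1315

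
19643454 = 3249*6046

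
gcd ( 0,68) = 68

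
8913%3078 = 2757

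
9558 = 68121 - 58563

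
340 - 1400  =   - 1060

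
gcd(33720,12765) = 15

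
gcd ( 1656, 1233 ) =9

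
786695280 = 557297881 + 229397399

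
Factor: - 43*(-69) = 3^1*23^1 * 43^1 = 2967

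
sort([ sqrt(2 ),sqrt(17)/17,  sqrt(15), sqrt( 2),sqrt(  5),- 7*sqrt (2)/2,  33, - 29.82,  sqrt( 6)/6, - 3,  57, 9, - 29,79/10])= [  -  29.82,-29 ,  -  7*sqrt(2)/2, - 3,  sqrt(17)/17,sqrt( 6) /6, sqrt(2),sqrt(2) , sqrt(5),  sqrt( 15) , 79/10, 9, 33,57 ] 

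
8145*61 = 496845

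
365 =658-293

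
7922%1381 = 1017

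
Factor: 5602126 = 2^1 * 43^1*65141^1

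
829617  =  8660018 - 7830401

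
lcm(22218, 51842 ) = 155526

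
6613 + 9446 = 16059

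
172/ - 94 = -2 + 8/47 = - 1.83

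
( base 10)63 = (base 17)3c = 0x3F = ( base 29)25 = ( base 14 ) 47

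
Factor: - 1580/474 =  - 10/3 = - 2^1*3^( - 1)*5^1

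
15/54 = 5/18=0.28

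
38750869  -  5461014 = 33289855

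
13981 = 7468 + 6513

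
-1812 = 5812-7624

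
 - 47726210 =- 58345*818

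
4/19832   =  1/4958 = 0.00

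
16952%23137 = 16952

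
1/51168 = 1/51168 = 0.00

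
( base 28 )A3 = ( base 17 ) GB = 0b100011011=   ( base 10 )283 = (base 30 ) 9d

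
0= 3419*0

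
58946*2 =117892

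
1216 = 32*38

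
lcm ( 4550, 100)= 9100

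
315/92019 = 105/30673 = 0.00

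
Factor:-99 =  - 3^2*11^1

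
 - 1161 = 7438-8599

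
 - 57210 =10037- 67247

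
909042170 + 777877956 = 1686920126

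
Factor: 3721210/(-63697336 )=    - 1860605/31848668=-2^( - 2)*5^1*372121^1 * 7962167^( - 1 ) 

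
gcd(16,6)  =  2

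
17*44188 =751196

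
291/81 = 97/27 = 3.59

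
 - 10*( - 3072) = 30720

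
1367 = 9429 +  - 8062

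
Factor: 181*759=137379 = 3^1*11^1*23^1*181^1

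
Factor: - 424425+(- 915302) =-1339727= - 23^1*31^1*1879^1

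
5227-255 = 4972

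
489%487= 2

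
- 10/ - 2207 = 10/2207 = 0.00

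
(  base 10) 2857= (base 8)5451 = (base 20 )72H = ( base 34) 2G1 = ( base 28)3i1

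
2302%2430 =2302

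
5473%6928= 5473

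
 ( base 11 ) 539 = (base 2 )1010000111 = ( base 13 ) 3aa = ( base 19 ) 1f1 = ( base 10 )647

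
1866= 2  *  933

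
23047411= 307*75073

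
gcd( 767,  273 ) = 13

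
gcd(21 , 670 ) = 1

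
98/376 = 49/188 = 0.26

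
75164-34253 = 40911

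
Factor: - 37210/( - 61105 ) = 7442/12221 = 2^1*11^(-2)*61^2*101^( - 1 ) 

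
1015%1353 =1015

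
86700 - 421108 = -334408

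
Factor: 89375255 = 5^1 * 293^1*61007^1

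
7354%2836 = 1682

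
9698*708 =6866184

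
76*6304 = 479104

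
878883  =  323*2721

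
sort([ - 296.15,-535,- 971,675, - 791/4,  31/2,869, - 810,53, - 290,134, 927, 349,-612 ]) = [ - 971, - 810,  -  612,-535, - 296.15, - 290, - 791/4,  31/2,53,134  ,  349 , 675, 869, 927]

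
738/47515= 738/47515= 0.02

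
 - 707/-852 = 707/852 = 0.83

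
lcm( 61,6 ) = 366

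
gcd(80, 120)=40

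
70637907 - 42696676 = 27941231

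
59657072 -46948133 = 12708939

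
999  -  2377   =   - 1378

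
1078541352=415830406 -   -  662710946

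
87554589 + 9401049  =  96955638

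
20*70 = 1400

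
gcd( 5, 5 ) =5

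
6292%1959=415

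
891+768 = 1659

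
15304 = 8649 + 6655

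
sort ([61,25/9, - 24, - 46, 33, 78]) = [ - 46, - 24 , 25/9, 33, 61 , 78] 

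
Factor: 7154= 2^1*7^2*73^1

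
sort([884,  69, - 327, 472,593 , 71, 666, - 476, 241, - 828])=[ - 828,- 476, - 327, 69,  71,  241, 472,593,666,884 ] 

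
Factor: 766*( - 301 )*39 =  - 8992074 = - 2^1* 3^1*7^1 * 13^1 *43^1*383^1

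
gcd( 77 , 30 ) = 1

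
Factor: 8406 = 2^1*3^2* 467^1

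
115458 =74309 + 41149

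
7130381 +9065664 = 16196045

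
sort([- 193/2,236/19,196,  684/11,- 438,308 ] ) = [- 438 , -193/2,236/19, 684/11, 196,308]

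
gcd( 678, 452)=226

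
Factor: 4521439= 13^1 * 17^1*41^1*499^1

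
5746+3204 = 8950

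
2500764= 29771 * 84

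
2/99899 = 2/99899= 0.00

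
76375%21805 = 10960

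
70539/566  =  124 + 355/566 = 124.63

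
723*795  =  574785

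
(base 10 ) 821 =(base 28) 119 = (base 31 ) QF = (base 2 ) 1100110101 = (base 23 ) 1cg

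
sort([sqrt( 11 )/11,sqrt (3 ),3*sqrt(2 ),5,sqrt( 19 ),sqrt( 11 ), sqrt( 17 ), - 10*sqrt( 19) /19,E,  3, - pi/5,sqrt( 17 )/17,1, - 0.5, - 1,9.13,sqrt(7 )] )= [-10 * sqrt( 19) /19, - 1,  -  pi/5, - 0.5 , sqrt ( 17)/17,sqrt( 11 )/11,1,sqrt(3) , sqrt( 7), E,3,sqrt( 11 ), sqrt(17),3*sqrt( 2 ),sqrt( 19 ),5,9.13 ] 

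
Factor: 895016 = 2^3*17^1*  6581^1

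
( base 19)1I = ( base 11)34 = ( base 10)37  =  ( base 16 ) 25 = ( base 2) 100101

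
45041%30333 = 14708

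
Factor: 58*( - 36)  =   - 2088 =- 2^3 * 3^2*29^1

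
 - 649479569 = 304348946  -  953828515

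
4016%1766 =484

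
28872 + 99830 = 128702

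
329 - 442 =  - 113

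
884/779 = 884/779= 1.13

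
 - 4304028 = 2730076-7034104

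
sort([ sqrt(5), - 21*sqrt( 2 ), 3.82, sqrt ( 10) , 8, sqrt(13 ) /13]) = [-21*sqrt(2 ), sqrt( 13)/13,sqrt( 5), sqrt(10 ), 3.82,8] 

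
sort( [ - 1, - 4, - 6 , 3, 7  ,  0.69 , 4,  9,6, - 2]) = [-6, - 4, - 2, - 1,0.69, 3, 4,6 , 7 , 9]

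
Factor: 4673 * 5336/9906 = 2^2*3^(- 1 )*13^(-1)*23^1*29^1*127^( - 1)*4673^1   =  12467564/4953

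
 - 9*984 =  - 8856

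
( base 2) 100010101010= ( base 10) 2218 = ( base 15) 9cd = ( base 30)2ds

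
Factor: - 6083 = - 7^1*11^1 * 79^1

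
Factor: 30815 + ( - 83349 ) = -2^1*26267^1 =- 52534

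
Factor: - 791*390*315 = - 2^1 * 3^3 * 5^2 * 7^2*13^1*113^1 = - 97174350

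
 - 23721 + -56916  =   - 80637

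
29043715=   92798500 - 63754785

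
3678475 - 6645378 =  - 2966903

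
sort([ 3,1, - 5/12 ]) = [ - 5/12,1, 3]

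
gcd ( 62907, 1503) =3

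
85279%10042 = 4943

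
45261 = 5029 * 9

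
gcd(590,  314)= 2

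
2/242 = 1/121 = 0.01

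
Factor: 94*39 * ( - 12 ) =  - 2^3*3^2*13^1*47^1 = -43992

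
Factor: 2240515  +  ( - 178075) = 2062440 = 2^3*3^2*5^1*17^1*337^1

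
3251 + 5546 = 8797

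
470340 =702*670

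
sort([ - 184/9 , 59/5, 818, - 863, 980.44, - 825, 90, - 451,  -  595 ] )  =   [ - 863, - 825, - 595, - 451, - 184/9,59/5,90 , 818, 980.44 ]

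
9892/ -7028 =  - 2473/1757 = -  1.41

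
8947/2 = 4473+1/2 = 4473.50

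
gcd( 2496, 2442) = 6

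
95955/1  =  95955=95955.00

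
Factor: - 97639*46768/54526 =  - 2^3*37^1*79^1*137^( - 1 )*199^( - 1)*251^1*389^1 =- 2283190376/27263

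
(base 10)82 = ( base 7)145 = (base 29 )2o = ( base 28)2Q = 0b1010010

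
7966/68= 3983/34 = 117.15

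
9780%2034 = 1644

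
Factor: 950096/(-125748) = - 2^2*3^( - 2)*17^1 = -68/9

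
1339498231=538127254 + 801370977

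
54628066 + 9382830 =64010896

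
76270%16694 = 9494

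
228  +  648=876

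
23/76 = 23/76 = 0.30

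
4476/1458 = 746/243 = 3.07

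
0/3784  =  0 = 0.00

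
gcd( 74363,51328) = 1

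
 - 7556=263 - 7819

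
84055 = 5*16811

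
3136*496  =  1555456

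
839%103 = 15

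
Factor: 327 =3^1*109^1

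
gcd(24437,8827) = 7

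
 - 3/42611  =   - 1 + 42608/42611 = - 0.00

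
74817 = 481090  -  406273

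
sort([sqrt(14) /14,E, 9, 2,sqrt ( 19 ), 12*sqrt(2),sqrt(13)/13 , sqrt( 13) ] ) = [sqrt(14)/14, sqrt(13)/13, 2,E,sqrt(13) , sqrt (19) , 9, 12*sqrt(2) ] 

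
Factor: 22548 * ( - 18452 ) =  - 416055696 =- 2^4*3^1*  7^1*659^1*1879^1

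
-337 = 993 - 1330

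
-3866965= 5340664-9207629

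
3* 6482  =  19446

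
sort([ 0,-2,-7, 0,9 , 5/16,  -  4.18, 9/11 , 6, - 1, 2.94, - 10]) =[ - 10, - 7, - 4.18,-2,  -  1,0,0, 5/16,9/11,2.94  ,  6,9]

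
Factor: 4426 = 2^1*2213^1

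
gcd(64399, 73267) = 1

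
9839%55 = 49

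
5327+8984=14311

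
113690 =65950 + 47740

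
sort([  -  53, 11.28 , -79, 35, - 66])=[  -  79, - 66, - 53, 11.28, 35]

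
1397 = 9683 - 8286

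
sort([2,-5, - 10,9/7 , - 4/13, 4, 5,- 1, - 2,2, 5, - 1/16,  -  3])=[ - 10, - 5, - 3, - 2, - 1,-4/13,  -  1/16, 9/7,2, 2, 4,  5,5] 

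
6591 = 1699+4892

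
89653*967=86694451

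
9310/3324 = 4655/1662=2.80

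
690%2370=690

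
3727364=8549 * 436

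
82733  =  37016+45717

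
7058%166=86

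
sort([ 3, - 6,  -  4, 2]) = [ - 6,-4,2 , 3]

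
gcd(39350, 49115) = 5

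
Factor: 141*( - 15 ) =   -  3^2 * 5^1*47^1= -2115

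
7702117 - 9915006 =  - 2212889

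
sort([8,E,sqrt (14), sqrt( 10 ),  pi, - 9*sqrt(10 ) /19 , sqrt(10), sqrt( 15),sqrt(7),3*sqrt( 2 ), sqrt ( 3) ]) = [ - 9*sqrt ( 10)/19,sqrt( 3),sqrt(7),E, pi, sqrt(10) , sqrt(10),sqrt(14 ),sqrt(15),3*sqrt(2), 8 ]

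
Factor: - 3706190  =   - 2^1*5^1*370619^1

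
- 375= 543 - 918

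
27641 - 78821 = -51180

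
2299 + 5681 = 7980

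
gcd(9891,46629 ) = 1413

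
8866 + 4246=13112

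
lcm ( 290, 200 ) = 5800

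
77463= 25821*3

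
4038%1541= 956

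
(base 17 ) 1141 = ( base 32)54n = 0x1497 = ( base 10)5271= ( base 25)8al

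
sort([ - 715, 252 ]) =[-715,  252 ]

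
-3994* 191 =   -  762854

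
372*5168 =1922496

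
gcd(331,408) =1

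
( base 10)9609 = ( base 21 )10GC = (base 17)1g44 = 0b10010110001001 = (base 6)112253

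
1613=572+1041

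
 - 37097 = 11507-48604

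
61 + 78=139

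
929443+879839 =1809282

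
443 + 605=1048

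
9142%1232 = 518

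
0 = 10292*0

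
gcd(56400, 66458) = 94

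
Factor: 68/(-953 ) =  - 2^2 *17^1*953^( - 1)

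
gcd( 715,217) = 1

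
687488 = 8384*82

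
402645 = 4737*85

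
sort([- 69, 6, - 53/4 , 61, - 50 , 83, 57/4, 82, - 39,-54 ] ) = [ -69, - 54, - 50, - 39, - 53/4 , 6, 57/4,61, 82, 83 ] 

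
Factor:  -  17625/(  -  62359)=3^1* 5^3*11^( - 1) * 47^1 * 5669^( - 1 )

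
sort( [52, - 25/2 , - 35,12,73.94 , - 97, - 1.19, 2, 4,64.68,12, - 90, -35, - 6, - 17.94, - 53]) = [ - 97,-90, - 53, - 35, - 35, - 17.94, - 25/2, - 6 ,-1.19,2, 4,12,12, 52,64.68, 73.94]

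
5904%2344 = 1216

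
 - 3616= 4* (- 904)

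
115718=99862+15856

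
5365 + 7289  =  12654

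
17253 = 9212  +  8041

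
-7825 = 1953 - 9778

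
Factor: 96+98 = 194=2^1* 97^1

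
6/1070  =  3/535= 0.01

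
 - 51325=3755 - 55080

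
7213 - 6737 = 476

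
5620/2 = 2810 = 2810.00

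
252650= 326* 775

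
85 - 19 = 66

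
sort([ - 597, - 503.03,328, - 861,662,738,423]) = [  -  861, - 597,-503.03,328, 423, 662,738]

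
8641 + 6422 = 15063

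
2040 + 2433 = 4473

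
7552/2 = 3776 = 3776.00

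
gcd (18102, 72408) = 18102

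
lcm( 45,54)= 270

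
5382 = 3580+1802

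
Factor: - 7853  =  -7853^1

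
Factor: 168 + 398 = 2^1 * 283^1 = 566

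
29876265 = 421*70965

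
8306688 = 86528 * 96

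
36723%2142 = 309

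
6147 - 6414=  - 267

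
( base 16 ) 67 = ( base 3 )10211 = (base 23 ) 4b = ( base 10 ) 103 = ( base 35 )2x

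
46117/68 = 678+13/68   =  678.19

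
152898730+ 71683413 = 224582143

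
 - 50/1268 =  - 1 + 609/634=   - 0.04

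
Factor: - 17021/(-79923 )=3^( - 1)*17021^1 * 26641^(  -  1)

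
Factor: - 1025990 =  -2^1 * 5^1 * 7^1*  14657^1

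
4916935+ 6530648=11447583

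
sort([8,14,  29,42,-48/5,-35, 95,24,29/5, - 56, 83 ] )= [ - 56,-35,-48/5, 29/5,8, 14,24, 29, 42,83, 95 ] 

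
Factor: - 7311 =  -  3^1*2437^1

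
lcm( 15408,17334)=138672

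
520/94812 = 130/23703 = 0.01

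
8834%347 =159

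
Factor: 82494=2^1*3^2*4583^1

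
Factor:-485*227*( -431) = 5^1*97^1 * 227^1*431^1 = 47450945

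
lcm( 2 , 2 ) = 2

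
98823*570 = 56329110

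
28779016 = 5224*5509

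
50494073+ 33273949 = 83768022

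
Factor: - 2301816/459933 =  - 2^3*11^1*19^(-1 )*8069^(  -  1) * 8719^1 = -  767272/153311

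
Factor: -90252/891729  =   - 92/909=- 2^2*3^( - 2 )*23^1*101^( - 1) 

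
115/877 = 115/877 = 0.13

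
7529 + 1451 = 8980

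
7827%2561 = 144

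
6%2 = 0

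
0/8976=0  =  0.00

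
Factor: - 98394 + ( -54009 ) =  - 152403 = -3^1 * 37^1*1373^1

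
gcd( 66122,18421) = 1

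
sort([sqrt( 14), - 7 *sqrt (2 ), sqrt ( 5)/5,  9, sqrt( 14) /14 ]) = [ - 7*sqrt( 2 ), sqrt( 14 ) /14, sqrt( 5) /5,sqrt( 14),9 ] 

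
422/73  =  5 + 57/73 = 5.78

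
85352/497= 171 + 365/497 = 171.73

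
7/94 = 7/94 = 0.07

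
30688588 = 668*45941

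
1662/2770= 3/5 = 0.60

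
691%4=3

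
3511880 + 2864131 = 6376011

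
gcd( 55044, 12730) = 2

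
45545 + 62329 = 107874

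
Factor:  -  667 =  - 23^1 * 29^1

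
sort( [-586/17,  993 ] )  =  [ -586/17,993]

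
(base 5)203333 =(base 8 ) 15076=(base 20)GFI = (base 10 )6718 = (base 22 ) dj8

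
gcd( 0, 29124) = 29124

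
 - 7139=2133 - 9272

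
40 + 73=113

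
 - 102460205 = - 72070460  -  30389745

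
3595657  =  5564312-1968655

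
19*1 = 19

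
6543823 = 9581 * 683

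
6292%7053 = 6292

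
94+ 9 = 103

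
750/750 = 1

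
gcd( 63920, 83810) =170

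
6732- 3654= 3078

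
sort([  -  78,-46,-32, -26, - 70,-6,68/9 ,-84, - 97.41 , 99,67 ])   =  [-97.41,-84, -78,-70,-46, - 32, - 26, - 6,68/9,67,99] 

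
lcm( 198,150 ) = 4950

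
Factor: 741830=2^1*5^1*31^1*2393^1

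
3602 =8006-4404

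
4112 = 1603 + 2509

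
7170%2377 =39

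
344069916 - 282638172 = 61431744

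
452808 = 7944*57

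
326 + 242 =568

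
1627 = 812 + 815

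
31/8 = 3 + 7/8 = 3.88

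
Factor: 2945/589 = 5 = 5^1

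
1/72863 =1/72863 = 0.00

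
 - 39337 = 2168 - 41505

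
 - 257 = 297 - 554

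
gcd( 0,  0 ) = 0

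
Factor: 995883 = 3^1*7^1 * 47^1*1009^1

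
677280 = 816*830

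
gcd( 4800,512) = 64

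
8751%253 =149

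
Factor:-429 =-3^1*11^1*13^1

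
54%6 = 0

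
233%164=69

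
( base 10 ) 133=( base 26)53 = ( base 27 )4p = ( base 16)85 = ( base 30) 4D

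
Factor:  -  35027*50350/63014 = -881804725/31507 = -5^2*7^( - 2 )*19^1*53^1*643^( - 1)*35027^1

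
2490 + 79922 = 82412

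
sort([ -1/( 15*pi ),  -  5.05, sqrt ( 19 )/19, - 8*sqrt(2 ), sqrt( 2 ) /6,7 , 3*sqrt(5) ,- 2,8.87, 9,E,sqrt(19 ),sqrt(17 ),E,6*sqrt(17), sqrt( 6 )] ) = [-8*sqrt( 2 ), - 5.05, - 2, - 1/( 15*pi)  ,  sqrt ( 19)/19,sqrt ( 2 ) /6,  sqrt( 6 ),E, E , sqrt( 17), sqrt ( 19 ),3 *sqrt( 5 ), 7,8.87,9, 6*sqrt ( 17 )] 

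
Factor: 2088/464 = 2^(- 1) * 3^2 = 9/2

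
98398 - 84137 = 14261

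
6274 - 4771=1503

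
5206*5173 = 26930638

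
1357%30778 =1357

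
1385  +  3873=5258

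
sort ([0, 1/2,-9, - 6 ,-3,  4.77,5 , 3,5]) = [ - 9,-6 , - 3 , 0,  1/2,  3, 4.77, 5,  5] 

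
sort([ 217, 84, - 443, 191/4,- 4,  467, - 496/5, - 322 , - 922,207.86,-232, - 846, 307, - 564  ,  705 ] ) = [-922, - 846 , -564 , - 443, - 322, - 232, - 496/5, - 4, 191/4 , 84, 207.86, 217,307, 467, 705 ] 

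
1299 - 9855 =-8556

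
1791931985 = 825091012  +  966840973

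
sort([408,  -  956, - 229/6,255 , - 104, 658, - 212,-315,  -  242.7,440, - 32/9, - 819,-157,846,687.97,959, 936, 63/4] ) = [ - 956, - 819 , - 315 , - 242.7, -212,- 157, - 104, - 229/6, - 32/9,  63/4, 255,  408,440,658,687.97,846,936,959 ]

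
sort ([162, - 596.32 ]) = [ - 596.32,162 ]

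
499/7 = 71 + 2/7 = 71.29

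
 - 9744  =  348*(- 28)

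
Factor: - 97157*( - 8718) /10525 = 847014726/10525 = 2^1*3^1 * 5^( - 2 ) * 421^ ( - 1 )* 1453^1*97157^1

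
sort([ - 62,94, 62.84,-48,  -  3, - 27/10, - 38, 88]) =[ - 62,-48, - 38, - 3 , - 27/10,62.84,88,94 ]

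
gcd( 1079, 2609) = 1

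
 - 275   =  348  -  623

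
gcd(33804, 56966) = 626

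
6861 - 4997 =1864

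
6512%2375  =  1762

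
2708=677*4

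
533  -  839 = -306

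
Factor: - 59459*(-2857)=37^1*1607^1 * 2857^1 = 169874363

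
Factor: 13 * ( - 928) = -2^5*13^1 * 29^1 = - 12064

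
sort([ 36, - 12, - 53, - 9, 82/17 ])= [ - 53, - 12,-9 , 82/17,36 ] 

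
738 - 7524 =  - 6786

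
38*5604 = 212952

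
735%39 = 33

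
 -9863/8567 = -2 +7271/8567 = -  1.15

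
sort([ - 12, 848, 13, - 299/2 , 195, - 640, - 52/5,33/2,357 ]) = [ - 640,-299/2, - 12, - 52/5, 13,33/2,195, 357, 848]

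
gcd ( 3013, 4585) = 131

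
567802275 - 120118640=447683635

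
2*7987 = 15974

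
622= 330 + 292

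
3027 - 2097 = 930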